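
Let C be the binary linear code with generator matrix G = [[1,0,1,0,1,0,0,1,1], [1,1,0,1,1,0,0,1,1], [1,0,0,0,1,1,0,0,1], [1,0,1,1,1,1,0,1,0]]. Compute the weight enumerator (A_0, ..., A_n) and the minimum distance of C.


Weight distribution: A_0 = 1, A_3 = 5, A_4 = 5, A_5 = 2, A_6 = 2, A_7 = 1. Minimum distance d = 3.

Enumerate all 2^4 = 16 messages m ∈ F_2^4.
For each, compute codeword c = mG in F_2^9, then tally its weight.
  m = 0000 → c = 000000000, weight = 0.
  m = 1000 → c = 101010011, weight = 5.
  m = 0100 → c = 110110011, weight = 6.
  m = 1100 → c = 011100000, weight = 3.
  m = 0010 → c = 100011001, weight = 4.
  m = 1010 → c = 001001010, weight = 3.
  m = 0110 → c = 010101010, weight = 4.
  m = 1110 → c = 111111001, weight = 7.
  m = 0001 → c = 101111010, weight = 6.
  m = 1001 → c = 000101001, weight = 3.
  m = 0101 → c = 011001001, weight = 4.
  m = 1101 → c = 110011010, weight = 5.
  m = 0011 → c = 001100011, weight = 4.
  m = 1011 → c = 100110000, weight = 3.
  m = 0111 → c = 111010000, weight = 4.
  m = 1111 → c = 010000011, weight = 3.
Tally weights:
  weight 0: 1 codewords.
  weight 3: 5 codewords.
  weight 4: 5 codewords.
  weight 5: 2 codewords.
  weight 6: 2 codewords.
  weight 7: 1 codewords.
Minimum distance d = smallest w > 0 with A_w > 0 = 3.
Sanity: Σ A_w = 16 = 2^4 = 16 ✓.


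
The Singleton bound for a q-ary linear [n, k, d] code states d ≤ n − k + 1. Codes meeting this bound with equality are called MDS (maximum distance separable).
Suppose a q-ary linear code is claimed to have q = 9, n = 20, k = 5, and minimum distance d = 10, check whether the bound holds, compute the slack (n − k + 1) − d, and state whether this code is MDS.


Singleton RHS = n − k + 1 = 16, slack = 6, bound satisfied, not MDS.

Singleton bound: d ≤ n − k + 1.
Here n = 20, k = 5, so n − k + 1 = 16.
Given d = 10, check d ≤ 16: YES.
Slack = (n − k + 1) − d = 6.
The code is NOT MDS (slack = 6 > 0).
Description: the claimed parameters are [20, 5, 10]_9; such a code would be non-MDS.


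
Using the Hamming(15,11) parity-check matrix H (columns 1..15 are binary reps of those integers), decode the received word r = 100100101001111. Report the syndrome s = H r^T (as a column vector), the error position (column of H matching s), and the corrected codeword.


s = (1, 0, 1, 1)^T, error position = 11, corrected codeword c = 100100101011111

Compute s = H r^T mod 2 one row at a time:
  s_1 = 0 + 1 + 0 + 0 + 1 + 1 + 1 + 1 = 5 ≡ 1 (mod 2).
  s_2 = 1 + 0 + 0 + 1 + 1 + 1 + 1 + 1 = 6 ≡ 0 (mod 2).
  s_3 = 0 + 0 + 0 + 1 + 0 + 0 + 1 + 1 = 3 ≡ 1 (mod 2).
  s_4 = 1 + 0 + 0 + 1 + 1 + 0 + 1 + 1 = 5 ≡ 1 (mod 2).
s = (1, 0, 1, 1)^T — this equals column 11 of H (binary 1011), so error is at position 11.
Correct: flip bit 11 of r = 100100101001111 to get c = 100100101011111.


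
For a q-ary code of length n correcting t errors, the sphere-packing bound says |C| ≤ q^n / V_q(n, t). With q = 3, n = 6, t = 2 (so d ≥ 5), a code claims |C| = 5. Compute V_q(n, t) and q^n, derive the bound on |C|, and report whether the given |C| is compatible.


V_q(n, t) = 73, q^n = 729, Hamming bound = 9, |C| = 5 ≤ bound (satisfied).

Step 1: Compute V_q(n, t) = Σ_{j=0}^2 C(n, j) (q−1)^j.
  j = 0: C(6,0)·(2)^0 = 1·1 = 1.
  j = 1: C(6,1)·(2)^1 = 6·2 = 12.
  j = 2: C(6,2)·(2)^2 = 15·4 = 60.
  V_q(n, t) = 1 + 12 + 60 = 73.
Step 2: q^n = 3^6 = 729.
Step 3: Hamming bound ⌊q^n / V_q(n,t)⌋ = ⌊729/73⌋ = 9.
Step 4: Compare |C| = 5 to 9: satisfied.
The claimed |C| lies below the Hamming bound.


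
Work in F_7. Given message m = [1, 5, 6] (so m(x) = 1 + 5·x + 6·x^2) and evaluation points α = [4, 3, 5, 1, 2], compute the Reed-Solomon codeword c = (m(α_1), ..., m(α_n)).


c = [5, 0, 1, 5, 0]

Message polynomial: m(x) = 1 + 5·x + 6·x^2 (mod 7).
For each evaluation point α_i, compute m(α_i) mod 7:
  α_1 = 4: Horner steps 6 → 1 → 5, so m(4) = 5.
  α_2 = 3: Horner steps 6 → 2 → 0, so m(3) = 0.
  α_3 = 5: Horner steps 6 → 0 → 1, so m(5) = 1.
  α_4 = 1: Horner steps 6 → 4 → 5, so m(1) = 5.
  α_5 = 2: Horner steps 6 → 3 → 0, so m(2) = 0.
Codeword c = [5, 0, 1, 5, 0] ∈ F_7^5.


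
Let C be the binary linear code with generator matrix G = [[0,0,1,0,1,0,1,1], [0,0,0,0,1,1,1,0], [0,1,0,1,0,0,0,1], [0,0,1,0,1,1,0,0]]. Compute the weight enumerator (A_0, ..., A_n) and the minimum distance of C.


Weight distribution: A_0 = 1, A_2 = 2, A_3 = 6, A_4 = 3, A_5 = 2, A_6 = 2. Minimum distance d = 2.

Enumerate all 2^4 = 16 messages m ∈ F_2^4.
For each, compute codeword c = mG in F_2^8, then tally its weight.
  m = 0000 → c = 00000000, weight = 0.
  m = 1000 → c = 00101011, weight = 4.
  m = 0100 → c = 00001110, weight = 3.
  m = 1100 → c = 00100101, weight = 3.
  m = 0010 → c = 01010001, weight = 3.
  m = 1010 → c = 01111010, weight = 5.
  m = 0110 → c = 01011111, weight = 6.
  m = 1110 → c = 01110100, weight = 4.
  m = 0001 → c = 00101100, weight = 3.
  m = 1001 → c = 00000111, weight = 3.
  m = 0101 → c = 00100010, weight = 2.
  m = 1101 → c = 00001001, weight = 2.
  m = 0011 → c = 01111101, weight = 6.
  m = 1011 → c = 01010110, weight = 4.
  m = 0111 → c = 01110011, weight = 5.
  m = 1111 → c = 01011000, weight = 3.
Tally weights:
  weight 0: 1 codewords.
  weight 2: 2 codewords.
  weight 3: 6 codewords.
  weight 4: 3 codewords.
  weight 5: 2 codewords.
  weight 6: 2 codewords.
Minimum distance d = smallest w > 0 with A_w > 0 = 2.
Sanity: Σ A_w = 16 = 2^4 = 16 ✓.


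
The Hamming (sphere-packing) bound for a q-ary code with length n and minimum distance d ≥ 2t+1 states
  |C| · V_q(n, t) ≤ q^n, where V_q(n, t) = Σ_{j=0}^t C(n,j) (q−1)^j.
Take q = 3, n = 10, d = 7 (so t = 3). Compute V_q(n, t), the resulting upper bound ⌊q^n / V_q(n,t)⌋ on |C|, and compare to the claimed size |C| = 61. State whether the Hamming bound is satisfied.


V_q(n, t) = 1161, q^n = 59049, Hamming bound = 50, |C| = 61 > bound (violated).

Step 1: Compute V_q(n, t) = Σ_{j=0}^3 C(n, j) (q−1)^j.
  j = 0: C(10,0)·(2)^0 = 1·1 = 1.
  j = 1: C(10,1)·(2)^1 = 10·2 = 20.
  j = 2: C(10,2)·(2)^2 = 45·4 = 180.
  j = 3: C(10,3)·(2)^3 = 120·8 = 960.
  V_q(n, t) = 1 + 20 + 180 + 960 = 1161.
Step 2: q^n = 3^10 = 59049.
Step 3: Hamming bound ⌊q^n / V_q(n,t)⌋ = ⌊59049/1161⌋ = 50.
Step 4: Compare |C| = 61 to 50: violated.
The claimed |C| lies above the Hamming bound, so no 3-ary code of length 10 with d ≥ 7 can have 61 codewords.


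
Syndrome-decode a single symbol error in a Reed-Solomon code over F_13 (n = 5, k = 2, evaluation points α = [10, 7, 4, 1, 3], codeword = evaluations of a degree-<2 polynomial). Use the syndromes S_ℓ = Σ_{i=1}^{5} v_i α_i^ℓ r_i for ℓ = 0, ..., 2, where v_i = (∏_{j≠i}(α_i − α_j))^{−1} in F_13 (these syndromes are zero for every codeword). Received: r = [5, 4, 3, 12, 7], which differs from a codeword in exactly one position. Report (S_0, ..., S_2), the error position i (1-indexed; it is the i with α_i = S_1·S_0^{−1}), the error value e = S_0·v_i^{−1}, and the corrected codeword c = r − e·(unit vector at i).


S = (3, 3, 3), error at position 4, error magnitude e = 10, c = [5, 4, 3, 2, 7].

Step 1: column multipliers v_i = (∏_{j≠i}(α_i − α_j))^{−1} mod 13.
  i = 1 (α = 10): (10−7)(10−4)(10−1)(10−3) = 3·6·9·7 = 1134 ≡ 3, so v_1 = 3^{−1} = 9 (mod 13).
  i = 2 (α = 7): (7−10)(7−4)(7−1)(7−3) = (−3)·3·6·4 = −216 ≡ 5, so v_2 = 5^{−1} = 8 (mod 13).
  i = 3 (α = 4): (4−10)(4−7)(4−1)(4−3) = (−6)·(−3)·3·1 = 54 ≡ 2, so v_3 = 2^{−1} = 7 (mod 13).
  i = 4 (α = 1): (1−10)(1−7)(1−4)(1−3) = (−9)·(−6)·(−3)·(−2) = 324 ≡ 12, so v_4 = 12^{−1} = 12 (mod 13).
  i = 5 (α = 3): (3−10)(3−7)(3−4)(3−1) = (−7)·(−4)·(−1)·2 = −56 ≡ 9, so v_5 = 9^{−1} = 3 (mod 13).
  v = [9, 8, 7, 12, 3].
Step 2: syndromes of r = [5, 4, 3, 12, 7] (all sums mod 13).
  S_0 = Σ v_i r_i = 9·5 + 8·4 + 7·3 + 12·12 + 3·7 = 263 ≡ 3.
  S_1 = Σ v_i α_i r_i = 9·10·5 + 8·7·4 + 7·4·3 + 12·1·12 + 3·3·7 = 965 ≡ 3.
  α_i^2 mod 13 = [9, 10, 3, 1, 9].
  S_2 = Σ v_i α_i^2 r_i = 9·9·5 + 8·10·4 + 7·3·3 + 12·1·12 + 3·9·7 = 1121 ≡ 3.
  S = (3, 3, 3) ≠ 0, so r is not a codeword (an error is present).
Step 3: locate the error. For a single error e at position i, S_ℓ = v_i·e·α_i^ℓ, so α_err = S_1/S_0.
  S_0^{−1} = 3^{−1} = 9 (mod 13), so α_err = 3·9 = 27 ≡ 1 = α_4. Error position i = 4.
  Consistency check: S_2/S_1 = 3·9 = 27 ≡ 1 = α_err ✓ (single-error assumption holds).
Step 4: error magnitude e = S_0/v_4 = S_0·∏_{j≠4}(α_4 − α_j) = 3·12 = 36 ≡ 10 (mod 13).
Step 5: correct position 4: c_4 = r_4 − e = 12 − 10 ≡ 2 (mod 13). Hence c = [5, 4, 3, 2, 7].
  Check: interpolating c through the α_i gives m(x) = 6 + 9·x (degree < 2) with m(α_i) = c_i for every i, so c is indeed a codeword.


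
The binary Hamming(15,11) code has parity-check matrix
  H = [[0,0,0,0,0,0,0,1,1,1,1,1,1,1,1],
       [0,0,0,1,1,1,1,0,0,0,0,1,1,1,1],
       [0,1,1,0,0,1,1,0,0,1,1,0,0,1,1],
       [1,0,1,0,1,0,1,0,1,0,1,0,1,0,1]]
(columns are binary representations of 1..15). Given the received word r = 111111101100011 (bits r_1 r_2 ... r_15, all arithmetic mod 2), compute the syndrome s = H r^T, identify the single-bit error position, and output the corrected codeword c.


s = (0, 0, 1, 0)^T, error position = 2, corrected codeword c = 101111101100011

Compute s = H r^T mod 2 one row at a time:
  s_1 = 0 + 1 + 1 + 0 + 0 + 0 + 1 + 1 = 4 ≡ 0 (mod 2).
  s_2 = 1 + 1 + 1 + 1 + 0 + 0 + 1 + 1 = 6 ≡ 0 (mod 2).
  s_3 = 1 + 1 + 1 + 1 + 1 + 0 + 1 + 1 = 7 ≡ 1 (mod 2).
  s_4 = 1 + 1 + 1 + 1 + 1 + 0 + 0 + 1 = 6 ≡ 0 (mod 2).
s = (0, 0, 1, 0)^T — this equals column 2 of H (binary 0010), so error is at position 2.
Correct: flip bit 2 of r = 111111101100011 to get c = 101111101100011.


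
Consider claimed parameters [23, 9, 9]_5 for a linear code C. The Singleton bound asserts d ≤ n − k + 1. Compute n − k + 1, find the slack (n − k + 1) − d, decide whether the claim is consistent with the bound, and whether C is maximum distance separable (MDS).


Singleton RHS = n − k + 1 = 15, slack = 6, bound satisfied, not MDS.

Singleton bound: d ≤ n − k + 1.
Here n = 23, k = 9, so n − k + 1 = 15.
Given d = 9, check d ≤ 15: YES.
Slack = (n − k + 1) − d = 6.
The code is NOT MDS (slack = 6 > 0).
Description: the claimed parameters are [23, 9, 9]_5; such a code would be non-MDS.


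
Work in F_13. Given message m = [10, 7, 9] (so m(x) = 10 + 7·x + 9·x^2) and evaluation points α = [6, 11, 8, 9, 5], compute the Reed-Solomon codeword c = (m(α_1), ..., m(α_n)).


c = [12, 6, 5, 9, 10]

Message polynomial: m(x) = 10 + 7·x + 9·x^2 (mod 13).
For each evaluation point α_i, compute m(α_i) mod 13:
  α_1 = 6: Horner steps 9 → 9 → 12, so m(6) = 12.
  α_2 = 11: Horner steps 9 → 2 → 6, so m(11) = 6.
  α_3 = 8: Horner steps 9 → 1 → 5, so m(8) = 5.
  α_4 = 9: Horner steps 9 → 10 → 9, so m(9) = 9.
  α_5 = 5: Horner steps 9 → 0 → 10, so m(5) = 10.
Codeword c = [12, 6, 5, 9, 10] ∈ F_13^5.


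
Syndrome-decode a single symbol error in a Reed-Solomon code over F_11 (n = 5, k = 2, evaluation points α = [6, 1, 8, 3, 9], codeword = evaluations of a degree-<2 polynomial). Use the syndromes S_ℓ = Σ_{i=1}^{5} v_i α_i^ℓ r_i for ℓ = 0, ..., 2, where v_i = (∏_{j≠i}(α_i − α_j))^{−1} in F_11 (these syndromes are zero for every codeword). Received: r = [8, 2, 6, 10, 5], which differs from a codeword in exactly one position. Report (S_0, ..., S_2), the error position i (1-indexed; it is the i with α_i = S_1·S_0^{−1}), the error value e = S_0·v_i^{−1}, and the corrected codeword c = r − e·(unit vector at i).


S = (3, 9, 5), error at position 4, error magnitude e = 10, c = [8, 2, 6, 0, 5].

Step 1: column multipliers v_i = (∏_{j≠i}(α_i − α_j))^{−1} mod 11.
  i = 1 (α = 6): (6−1)(6−8)(6−3)(6−9) = 5·(−2)·3·(−3) = 90 ≡ 2, so v_1 = 2^{−1} = 6 (mod 11).
  i = 2 (α = 1): (1−6)(1−8)(1−3)(1−9) = (−5)·(−7)·(−2)·(−8) = 560 ≡ 10, so v_2 = 10^{−1} = 10 (mod 11).
  i = 3 (α = 8): (8−6)(8−1)(8−3)(8−9) = 2·7·5·(−1) = −70 ≡ 7, so v_3 = 7^{−1} = 8 (mod 11).
  i = 4 (α = 3): (3−6)(3−1)(3−8)(3−9) = (−3)·2·(−5)·(−6) = −180 ≡ 7, so v_4 = 7^{−1} = 8 (mod 11).
  i = 5 (α = 9): (9−6)(9−1)(9−8)(9−3) = 3·8·1·6 = 144 ≡ 1, so v_5 = 1^{−1} = 1 (mod 11).
  v = [6, 10, 8, 8, 1].
Step 2: syndromes of r = [8, 2, 6, 10, 5] (all sums mod 11).
  S_0 = Σ v_i r_i = 6·8 + 10·2 + 8·6 + 8·10 + 1·5 = 201 ≡ 3.
  S_1 = Σ v_i α_i r_i = 6·6·8 + 10·1·2 + 8·8·6 + 8·3·10 + 1·9·5 = 977 ≡ 9.
  α_i^2 mod 11 = [3, 1, 9, 9, 4].
  S_2 = Σ v_i α_i^2 r_i = 6·3·8 + 10·1·2 + 8·9·6 + 8·9·10 + 1·4·5 = 1336 ≡ 5.
  S = (3, 9, 5) ≠ 0, so r is not a codeword (an error is present).
Step 3: locate the error. For a single error e at position i, S_ℓ = v_i·e·α_i^ℓ, so α_err = S_1/S_0.
  S_0^{−1} = 3^{−1} = 4 (mod 11), so α_err = 9·4 = 36 ≡ 3 = α_4. Error position i = 4.
  Consistency check: S_2/S_1 = 5·5 = 25 ≡ 3 = α_err ✓ (single-error assumption holds).
Step 4: error magnitude e = S_0/v_4 = S_0·∏_{j≠4}(α_4 − α_j) = 3·7 = 21 ≡ 10 (mod 11).
Step 5: correct position 4: c_4 = r_4 − e = 10 − 10 ≡ 0 (mod 11). Hence c = [8, 2, 6, 0, 5].
  Check: interpolating c through the α_i gives m(x) = 3 + 10·x (degree < 2) with m(α_i) = c_i for every i, so c is indeed a codeword.


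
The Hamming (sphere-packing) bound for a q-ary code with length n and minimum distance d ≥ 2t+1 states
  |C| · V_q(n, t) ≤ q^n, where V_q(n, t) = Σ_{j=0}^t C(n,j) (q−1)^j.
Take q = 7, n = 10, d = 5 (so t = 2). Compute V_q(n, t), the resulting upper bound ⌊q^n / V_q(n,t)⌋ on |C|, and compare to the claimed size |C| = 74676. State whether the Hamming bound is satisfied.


V_q(n, t) = 1681, q^n = 282475249, Hamming bound = 168040, |C| = 74676 ≤ bound (satisfied).

Step 1: Compute V_q(n, t) = Σ_{j=0}^2 C(n, j) (q−1)^j.
  j = 0: C(10,0)·(6)^0 = 1·1 = 1.
  j = 1: C(10,1)·(6)^1 = 10·6 = 60.
  j = 2: C(10,2)·(6)^2 = 45·36 = 1620.
  V_q(n, t) = 1 + 60 + 1620 = 1681.
Step 2: q^n = 7^10 = 282475249.
Step 3: Hamming bound ⌊q^n / V_q(n,t)⌋ = ⌊282475249/1681⌋ = 168040.
Step 4: Compare |C| = 74676 to 168040: satisfied.
The claimed |C| lies below the Hamming bound.


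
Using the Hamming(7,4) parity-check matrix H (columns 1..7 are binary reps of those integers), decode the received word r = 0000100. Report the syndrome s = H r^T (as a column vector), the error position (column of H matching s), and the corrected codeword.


s = (1, 0, 1)^T, error position = 5, corrected codeword c = 0000000

Compute s = H r^T mod 2 one row at a time:
  s_1 = 0 + 1 + 0 + 0 = 1 ≡ 1 (mod 2).
  s_2 = 0 + 0 + 0 + 0 = 0 ≡ 0 (mod 2).
  s_3 = 0 + 0 + 1 + 0 = 1 ≡ 1 (mod 2).
s = (1, 0, 1)^T — this equals column 5 of H (binary 101), so error is at position 5.
Correct: flip bit 5 of r = 0000100 to get c = 0000000.


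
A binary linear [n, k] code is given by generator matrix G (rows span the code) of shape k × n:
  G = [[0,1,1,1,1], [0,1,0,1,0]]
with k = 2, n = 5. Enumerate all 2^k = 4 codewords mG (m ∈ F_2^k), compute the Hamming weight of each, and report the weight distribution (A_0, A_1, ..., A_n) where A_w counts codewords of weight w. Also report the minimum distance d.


Weight distribution: A_0 = 1, A_2 = 2, A_4 = 1. Minimum distance d = 2.

Enumerate all 2^2 = 4 messages m ∈ F_2^2.
For each, compute codeword c = mG in F_2^5, then tally its weight.
  m = 00 → c = 00000, weight = 0.
  m = 10 → c = 01111, weight = 4.
  m = 01 → c = 01010, weight = 2.
  m = 11 → c = 00101, weight = 2.
Tally weights:
  weight 0: 1 codewords.
  weight 2: 2 codewords.
  weight 4: 1 codewords.
Minimum distance d = smallest w > 0 with A_w > 0 = 2.
Sanity: Σ A_w = 4 = 2^2 = 4 ✓.


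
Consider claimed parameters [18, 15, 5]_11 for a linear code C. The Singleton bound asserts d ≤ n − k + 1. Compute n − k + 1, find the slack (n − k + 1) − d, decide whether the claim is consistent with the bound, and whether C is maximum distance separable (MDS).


Singleton RHS = n − k + 1 = 4, slack = -1, bound violated (no such code; not MDS).

Singleton bound: d ≤ n − k + 1.
Here n = 18, k = 15, so n − k + 1 = 4.
Given d = 5, check d ≤ 4: NO.
Slack = (n − k + 1) − d = -1.
The slack is negative: d = 5 exceeds n − k + 1 = 4 by 1, so the Singleton bound is violated and no linear [18, 15, 5]_11 code can exist. In particular it is not MDS (MDS requires d = n − k + 1 exactly).
Description: the claimed parameters are [18, 15, 5]_11; such a code would be impossible (violates the Singleton bound).


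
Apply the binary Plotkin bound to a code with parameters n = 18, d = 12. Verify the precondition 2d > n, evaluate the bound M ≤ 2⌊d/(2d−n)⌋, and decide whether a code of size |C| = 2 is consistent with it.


Plotkin bound M ≤ 4; given |C| = 2 ≤ bound (satisfied).

Check applicability: 2d = 24, n = 18.
2d − n = 6 > 0, so Plotkin applies.
Compute d/(2d−n) = 12/6 ≈ 2.0000.
⌊d/(2d−n)⌋ = 2.
Plotkin bound: M ≤ 2·2 = 4.
Given |C| = 2, check: satisfied.
This |C| is below the Plotkin bound.


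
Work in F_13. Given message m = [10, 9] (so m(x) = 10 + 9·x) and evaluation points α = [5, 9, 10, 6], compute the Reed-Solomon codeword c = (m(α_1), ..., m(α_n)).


c = [3, 0, 9, 12]

Message polynomial: m(x) = 10 + 9·x (mod 13).
For each evaluation point α_i, compute m(α_i) mod 13:
  α_1 = 5: Horner steps 9 → 3, so m(5) = 3.
  α_2 = 9: Horner steps 9 → 0, so m(9) = 0.
  α_3 = 10: Horner steps 9 → 9, so m(10) = 9.
  α_4 = 6: Horner steps 9 → 12, so m(6) = 12.
Codeword c = [3, 0, 9, 12] ∈ F_13^4.


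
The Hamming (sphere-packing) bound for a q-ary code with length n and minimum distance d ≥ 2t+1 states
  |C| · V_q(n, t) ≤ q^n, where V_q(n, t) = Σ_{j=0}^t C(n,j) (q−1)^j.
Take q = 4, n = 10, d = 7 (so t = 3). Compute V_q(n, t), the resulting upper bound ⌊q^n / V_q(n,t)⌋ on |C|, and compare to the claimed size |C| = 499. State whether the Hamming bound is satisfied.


V_q(n, t) = 3676, q^n = 1048576, Hamming bound = 285, |C| = 499 > bound (violated).

Step 1: Compute V_q(n, t) = Σ_{j=0}^3 C(n, j) (q−1)^j.
  j = 0: C(10,0)·(3)^0 = 1·1 = 1.
  j = 1: C(10,1)·(3)^1 = 10·3 = 30.
  j = 2: C(10,2)·(3)^2 = 45·9 = 405.
  j = 3: C(10,3)·(3)^3 = 120·27 = 3240.
  V_q(n, t) = 1 + 30 + 405 + 3240 = 3676.
Step 2: q^n = 4^10 = 1048576.
Step 3: Hamming bound ⌊q^n / V_q(n,t)⌋ = ⌊1048576/3676⌋ = 285.
Step 4: Compare |C| = 499 to 285: violated.
The claimed |C| lies above the Hamming bound, so no 4-ary code of length 10 with d ≥ 7 can have 499 codewords.


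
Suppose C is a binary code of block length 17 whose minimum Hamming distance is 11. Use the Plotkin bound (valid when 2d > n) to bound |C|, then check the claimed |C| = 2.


Plotkin bound M ≤ 4; given |C| = 2 ≤ bound (satisfied).

Check applicability: 2d = 22, n = 17.
2d − n = 5 > 0, so Plotkin applies.
Compute d/(2d−n) = 11/5 ≈ 2.2000.
⌊d/(2d−n)⌋ = 2.
Plotkin bound: M ≤ 2·2 = 4.
Given |C| = 2, check: satisfied.
This |C| is below the Plotkin bound.


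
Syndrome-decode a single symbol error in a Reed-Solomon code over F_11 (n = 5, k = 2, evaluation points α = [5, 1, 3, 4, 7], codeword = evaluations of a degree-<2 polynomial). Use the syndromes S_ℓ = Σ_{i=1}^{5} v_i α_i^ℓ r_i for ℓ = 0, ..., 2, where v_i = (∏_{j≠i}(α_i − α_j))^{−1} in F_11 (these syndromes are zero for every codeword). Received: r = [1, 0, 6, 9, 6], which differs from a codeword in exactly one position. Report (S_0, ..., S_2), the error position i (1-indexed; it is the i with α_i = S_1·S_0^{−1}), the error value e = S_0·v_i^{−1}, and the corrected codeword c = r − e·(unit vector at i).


S = (10, 4, 6), error at position 5, error magnitude e = 10, c = [1, 0, 6, 9, 7].

Step 1: column multipliers v_i = (∏_{j≠i}(α_i − α_j))^{−1} mod 11.
  i = 1 (α = 5): (5−1)(5−3)(5−4)(5−7) = 4·2·1·(−2) = −16 ≡ 6, so v_1 = 6^{−1} = 2 (mod 11).
  i = 2 (α = 1): (1−5)(1−3)(1−4)(1−7) = (−4)·(−2)·(−3)·(−6) = 144 ≡ 1, so v_2 = 1^{−1} = 1 (mod 11).
  i = 3 (α = 3): (3−5)(3−1)(3−4)(3−7) = (−2)·2·(−1)·(−4) = −16 ≡ 6, so v_3 = 6^{−1} = 2 (mod 11).
  i = 4 (α = 4): (4−5)(4−1)(4−3)(4−7) = (−1)·3·1·(−3) = 9 ≡ 9, so v_4 = 9^{−1} = 5 (mod 11).
  i = 5 (α = 7): (7−5)(7−1)(7−3)(7−4) = 2·6·4·3 = 144 ≡ 1, so v_5 = 1^{−1} = 1 (mod 11).
  v = [2, 1, 2, 5, 1].
Step 2: syndromes of r = [1, 0, 6, 9, 6] (all sums mod 11).
  S_0 = Σ v_i r_i = 2·1 + 1·0 + 2·6 + 5·9 + 1·6 = 65 ≡ 10.
  S_1 = Σ v_i α_i r_i = 2·5·1 + 1·1·0 + 2·3·6 + 5·4·9 + 1·7·6 = 268 ≡ 4.
  α_i^2 mod 11 = [3, 1, 9, 5, 5].
  S_2 = Σ v_i α_i^2 r_i = 2·3·1 + 1·1·0 + 2·9·6 + 5·5·9 + 1·5·6 = 369 ≡ 6.
  S = (10, 4, 6) ≠ 0, so r is not a codeword (an error is present).
Step 3: locate the error. For a single error e at position i, S_ℓ = v_i·e·α_i^ℓ, so α_err = S_1/S_0.
  S_0^{−1} = 10^{−1} = 10 (mod 11), so α_err = 4·10 = 40 ≡ 7 = α_5. Error position i = 5.
  Consistency check: S_2/S_1 = 6·3 = 18 ≡ 7 = α_err ✓ (single-error assumption holds).
Step 4: error magnitude e = S_0/v_5 = S_0·∏_{j≠5}(α_5 − α_j) = 10·1 = 10 ≡ 10 (mod 11).
Step 5: correct position 5: c_5 = r_5 − e = 6 − 10 ≡ 7 (mod 11). Hence c = [1, 0, 6, 9, 7].
  Check: interpolating c through the α_i gives m(x) = 8 + 3·x (degree < 2) with m(α_i) = c_i for every i, so c is indeed a codeword.


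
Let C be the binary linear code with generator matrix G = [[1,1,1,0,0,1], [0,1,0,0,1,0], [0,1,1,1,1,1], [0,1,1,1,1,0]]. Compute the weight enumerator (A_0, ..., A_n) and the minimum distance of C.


Weight distribution: A_0 = 1, A_1 = 1, A_2 = 2, A_3 = 6, A_4 = 5, A_5 = 1. Minimum distance d = 1.

Enumerate all 2^4 = 16 messages m ∈ F_2^4.
For each, compute codeword c = mG in F_2^6, then tally its weight.
  m = 0000 → c = 000000, weight = 0.
  m = 1000 → c = 111001, weight = 4.
  m = 0100 → c = 010010, weight = 2.
  m = 1100 → c = 101011, weight = 4.
  m = 0010 → c = 011111, weight = 5.
  m = 1010 → c = 100110, weight = 3.
  m = 0110 → c = 001101, weight = 3.
  m = 1110 → c = 110100, weight = 3.
  m = 0001 → c = 011110, weight = 4.
  m = 1001 → c = 100111, weight = 4.
  m = 0101 → c = 001100, weight = 2.
  m = 1101 → c = 110101, weight = 4.
  m = 0011 → c = 000001, weight = 1.
  m = 1011 → c = 111000, weight = 3.
  m = 0111 → c = 010011, weight = 3.
  m = 1111 → c = 101010, weight = 3.
Tally weights:
  weight 0: 1 codewords.
  weight 1: 1 codewords.
  weight 2: 2 codewords.
  weight 3: 6 codewords.
  weight 4: 5 codewords.
  weight 5: 1 codewords.
Minimum distance d = smallest w > 0 with A_w > 0 = 1.
Sanity: Σ A_w = 16 = 2^4 = 16 ✓.


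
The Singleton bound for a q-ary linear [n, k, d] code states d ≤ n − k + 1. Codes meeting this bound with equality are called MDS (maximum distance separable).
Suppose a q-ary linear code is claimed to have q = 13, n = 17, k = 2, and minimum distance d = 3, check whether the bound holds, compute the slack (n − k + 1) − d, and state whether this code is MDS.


Singleton RHS = n − k + 1 = 16, slack = 13, bound satisfied, not MDS.

Singleton bound: d ≤ n − k + 1.
Here n = 17, k = 2, so n − k + 1 = 16.
Given d = 3, check d ≤ 16: YES.
Slack = (n − k + 1) − d = 13.
The code is NOT MDS (slack = 13 > 0).
Description: the claimed parameters are [17, 2, 3]_13; such a code would be non-MDS.


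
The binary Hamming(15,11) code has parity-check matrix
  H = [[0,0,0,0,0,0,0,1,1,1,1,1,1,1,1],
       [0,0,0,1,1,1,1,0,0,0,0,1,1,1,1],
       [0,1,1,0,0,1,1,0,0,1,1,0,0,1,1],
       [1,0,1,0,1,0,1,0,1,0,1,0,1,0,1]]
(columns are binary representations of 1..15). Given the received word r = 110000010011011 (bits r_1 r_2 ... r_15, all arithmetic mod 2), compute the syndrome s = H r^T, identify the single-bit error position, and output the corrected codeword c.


s = (1, 1, 0, 1)^T, error position = 13, corrected codeword c = 110000010011111

Compute s = H r^T mod 2 one row at a time:
  s_1 = 1 + 0 + 0 + 1 + 1 + 0 + 1 + 1 = 5 ≡ 1 (mod 2).
  s_2 = 0 + 0 + 0 + 0 + 1 + 0 + 1 + 1 = 3 ≡ 1 (mod 2).
  s_3 = 1 + 0 + 0 + 0 + 0 + 1 + 1 + 1 = 4 ≡ 0 (mod 2).
  s_4 = 1 + 0 + 0 + 0 + 0 + 1 + 0 + 1 = 3 ≡ 1 (mod 2).
s = (1, 1, 0, 1)^T — this equals column 13 of H (binary 1101), so error is at position 13.
Correct: flip bit 13 of r = 110000010011011 to get c = 110000010011111.


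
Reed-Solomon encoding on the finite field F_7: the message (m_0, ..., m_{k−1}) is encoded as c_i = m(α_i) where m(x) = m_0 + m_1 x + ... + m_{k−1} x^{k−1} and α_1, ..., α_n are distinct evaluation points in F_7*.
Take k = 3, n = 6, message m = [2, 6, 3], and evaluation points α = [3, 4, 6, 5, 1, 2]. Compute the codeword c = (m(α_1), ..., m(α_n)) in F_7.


c = [5, 4, 6, 2, 4, 5]

Message polynomial: m(x) = 2 + 6·x + 3·x^2 (mod 7).
For each evaluation point α_i, compute m(α_i) mod 7:
  α_1 = 3: Horner steps 3 → 1 → 5, so m(3) = 5.
  α_2 = 4: Horner steps 3 → 4 → 4, so m(4) = 4.
  α_3 = 6: Horner steps 3 → 3 → 6, so m(6) = 6.
  α_4 = 5: Horner steps 3 → 0 → 2, so m(5) = 2.
  α_5 = 1: Horner steps 3 → 2 → 4, so m(1) = 4.
  α_6 = 2: Horner steps 3 → 5 → 5, so m(2) = 5.
Codeword c = [5, 4, 6, 2, 4, 5] ∈ F_7^6.


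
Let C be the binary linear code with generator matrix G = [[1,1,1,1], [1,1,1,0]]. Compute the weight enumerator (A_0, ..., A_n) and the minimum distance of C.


Weight distribution: A_0 = 1, A_1 = 1, A_3 = 1, A_4 = 1. Minimum distance d = 1.

Enumerate all 2^2 = 4 messages m ∈ F_2^2.
For each, compute codeword c = mG in F_2^4, then tally its weight.
  m = 00 → c = 0000, weight = 0.
  m = 10 → c = 1111, weight = 4.
  m = 01 → c = 1110, weight = 3.
  m = 11 → c = 0001, weight = 1.
Tally weights:
  weight 0: 1 codewords.
  weight 1: 1 codewords.
  weight 3: 1 codewords.
  weight 4: 1 codewords.
Minimum distance d = smallest w > 0 with A_w > 0 = 1.
Sanity: Σ A_w = 4 = 2^2 = 4 ✓.


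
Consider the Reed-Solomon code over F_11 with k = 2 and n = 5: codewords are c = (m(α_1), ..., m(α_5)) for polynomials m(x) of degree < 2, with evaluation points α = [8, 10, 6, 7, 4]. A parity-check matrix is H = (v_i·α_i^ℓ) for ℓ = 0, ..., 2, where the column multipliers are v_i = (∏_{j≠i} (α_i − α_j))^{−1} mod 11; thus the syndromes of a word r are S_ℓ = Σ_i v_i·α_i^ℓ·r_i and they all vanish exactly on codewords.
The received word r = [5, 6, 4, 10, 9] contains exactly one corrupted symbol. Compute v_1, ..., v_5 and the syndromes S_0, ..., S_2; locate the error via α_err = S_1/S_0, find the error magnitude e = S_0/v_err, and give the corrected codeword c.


S = (6, 2, 8), error at position 5, error magnitude e = 6, c = [5, 6, 4, 10, 3].

Step 1: column multipliers v_i = (∏_{j≠i}(α_i − α_j))^{−1} mod 11.
  i = 1 (α = 8): (8−10)(8−6)(8−7)(8−4) = (−2)·2·1·4 = −16 ≡ 6, so v_1 = 6^{−1} = 2 (mod 11).
  i = 2 (α = 10): (10−8)(10−6)(10−7)(10−4) = 2·4·3·6 = 144 ≡ 1, so v_2 = 1^{−1} = 1 (mod 11).
  i = 3 (α = 6): (6−8)(6−10)(6−7)(6−4) = (−2)·(−4)·(−1)·2 = −16 ≡ 6, so v_3 = 6^{−1} = 2 (mod 11).
  i = 4 (α = 7): (7−8)(7−10)(7−6)(7−4) = (−1)·(−3)·1·3 = 9 ≡ 9, so v_4 = 9^{−1} = 5 (mod 11).
  i = 5 (α = 4): (4−8)(4−10)(4−6)(4−7) = (−4)·(−6)·(−2)·(−3) = 144 ≡ 1, so v_5 = 1^{−1} = 1 (mod 11).
  v = [2, 1, 2, 5, 1].
Step 2: syndromes of r = [5, 6, 4, 10, 9] (all sums mod 11).
  S_0 = Σ v_i r_i = 2·5 + 1·6 + 2·4 + 5·10 + 1·9 = 83 ≡ 6.
  S_1 = Σ v_i α_i r_i = 2·8·5 + 1·10·6 + 2·6·4 + 5·7·10 + 1·4·9 = 574 ≡ 2.
  α_i^2 mod 11 = [9, 1, 3, 5, 5].
  S_2 = Σ v_i α_i^2 r_i = 2·9·5 + 1·1·6 + 2·3·4 + 5·5·10 + 1·5·9 = 415 ≡ 8.
  S = (6, 2, 8) ≠ 0, so r is not a codeword (an error is present).
Step 3: locate the error. For a single error e at position i, S_ℓ = v_i·e·α_i^ℓ, so α_err = S_1/S_0.
  S_0^{−1} = 6^{−1} = 2 (mod 11), so α_err = 2·2 = 4 ≡ 4 = α_5. Error position i = 5.
  Consistency check: S_2/S_1 = 8·6 = 48 ≡ 4 = α_err ✓ (single-error assumption holds).
Step 4: error magnitude e = S_0/v_5 = S_0·∏_{j≠5}(α_5 − α_j) = 6·1 = 6 ≡ 6 (mod 11).
Step 5: correct position 5: c_5 = r_5 − e = 9 − 6 ≡ 3 (mod 11). Hence c = [5, 6, 4, 10, 3].
  Check: interpolating c through the α_i gives m(x) = 1 + 6·x (degree < 2) with m(α_i) = c_i for every i, so c is indeed a codeword.


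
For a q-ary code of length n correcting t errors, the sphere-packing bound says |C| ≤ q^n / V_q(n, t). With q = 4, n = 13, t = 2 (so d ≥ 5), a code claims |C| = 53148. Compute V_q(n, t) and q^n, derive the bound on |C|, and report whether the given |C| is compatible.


V_q(n, t) = 742, q^n = 67108864, Hamming bound = 90443, |C| = 53148 ≤ bound (satisfied).

Step 1: Compute V_q(n, t) = Σ_{j=0}^2 C(n, j) (q−1)^j.
  j = 0: C(13,0)·(3)^0 = 1·1 = 1.
  j = 1: C(13,1)·(3)^1 = 13·3 = 39.
  j = 2: C(13,2)·(3)^2 = 78·9 = 702.
  V_q(n, t) = 1 + 39 + 702 = 742.
Step 2: q^n = 4^13 = 67108864.
Step 3: Hamming bound ⌊q^n / V_q(n,t)⌋ = ⌊67108864/742⌋ = 90443.
Step 4: Compare |C| = 53148 to 90443: satisfied.
The claimed |C| lies below the Hamming bound.


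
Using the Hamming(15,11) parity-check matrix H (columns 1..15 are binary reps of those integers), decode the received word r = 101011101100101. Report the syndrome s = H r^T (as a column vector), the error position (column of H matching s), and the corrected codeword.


s = (0, 1, 1, 1)^T, error position = 7, corrected codeword c = 101011001100101

Compute s = H r^T mod 2 one row at a time:
  s_1 = 0 + 1 + 1 + 0 + 0 + 1 + 0 + 1 = 4 ≡ 0 (mod 2).
  s_2 = 0 + 1 + 1 + 1 + 0 + 1 + 0 + 1 = 5 ≡ 1 (mod 2).
  s_3 = 0 + 1 + 1 + 1 + 1 + 0 + 0 + 1 = 5 ≡ 1 (mod 2).
  s_4 = 1 + 1 + 1 + 1 + 1 + 0 + 1 + 1 = 7 ≡ 1 (mod 2).
s = (0, 1, 1, 1)^T — this equals column 7 of H (binary 0111), so error is at position 7.
Correct: flip bit 7 of r = 101011101100101 to get c = 101011001100101.


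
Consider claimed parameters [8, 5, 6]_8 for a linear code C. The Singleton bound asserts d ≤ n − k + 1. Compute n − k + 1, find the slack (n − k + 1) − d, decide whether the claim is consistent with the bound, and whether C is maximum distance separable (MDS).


Singleton RHS = n − k + 1 = 4, slack = -2, bound violated (no such code; not MDS).

Singleton bound: d ≤ n − k + 1.
Here n = 8, k = 5, so n − k + 1 = 4.
Given d = 6, check d ≤ 4: NO.
Slack = (n − k + 1) − d = -2.
The slack is negative: d = 6 exceeds n − k + 1 = 4 by 2, so the Singleton bound is violated and no linear [8, 5, 6]_8 code can exist. In particular it is not MDS (MDS requires d = n − k + 1 exactly).
Description: the claimed parameters are [8, 5, 6]_8; such a code would be impossible (violates the Singleton bound).


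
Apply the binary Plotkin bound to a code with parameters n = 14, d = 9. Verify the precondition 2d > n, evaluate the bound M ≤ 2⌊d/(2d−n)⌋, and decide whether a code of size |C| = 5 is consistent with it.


Plotkin bound M ≤ 4; given |C| = 5 > bound (violated).

Check applicability: 2d = 18, n = 14.
2d − n = 4 > 0, so Plotkin applies.
Compute d/(2d−n) = 9/4 ≈ 2.2500.
⌊d/(2d−n)⌋ = 2.
Plotkin bound: M ≤ 2·2 = 4.
Given |C| = 5, check: VIOLATED.
This |C| is above the Plotkin bound, so no binary code with n = 14, d = 9 and 5 codewords exists.


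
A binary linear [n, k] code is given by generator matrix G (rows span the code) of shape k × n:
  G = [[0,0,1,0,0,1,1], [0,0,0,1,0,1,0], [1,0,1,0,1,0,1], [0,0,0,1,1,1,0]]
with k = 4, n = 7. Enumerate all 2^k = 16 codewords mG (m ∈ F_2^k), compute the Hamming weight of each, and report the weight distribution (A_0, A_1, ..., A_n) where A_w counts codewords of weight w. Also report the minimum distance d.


Weight distribution: A_0 = 1, A_1 = 1, A_2 = 3, A_3 = 6, A_4 = 3, A_5 = 1, A_6 = 1. Minimum distance d = 1.

Enumerate all 2^4 = 16 messages m ∈ F_2^4.
For each, compute codeword c = mG in F_2^7, then tally its weight.
  m = 0000 → c = 0000000, weight = 0.
  m = 1000 → c = 0010011, weight = 3.
  m = 0100 → c = 0001010, weight = 2.
  m = 1100 → c = 0011001, weight = 3.
  m = 0010 → c = 1010101, weight = 4.
  m = 1010 → c = 1000110, weight = 3.
  m = 0110 → c = 1011111, weight = 6.
  m = 1110 → c = 1001100, weight = 3.
  m = 0001 → c = 0001110, weight = 3.
  m = 1001 → c = 0011101, weight = 4.
  m = 0101 → c = 0000100, weight = 1.
  m = 1101 → c = 0010111, weight = 4.
  m = 0011 → c = 1011011, weight = 5.
  m = 1011 → c = 1001000, weight = 2.
  m = 0111 → c = 1010001, weight = 3.
  m = 1111 → c = 1000010, weight = 2.
Tally weights:
  weight 0: 1 codewords.
  weight 1: 1 codewords.
  weight 2: 3 codewords.
  weight 3: 6 codewords.
  weight 4: 3 codewords.
  weight 5: 1 codewords.
  weight 6: 1 codewords.
Minimum distance d = smallest w > 0 with A_w > 0 = 1.
Sanity: Σ A_w = 16 = 2^4 = 16 ✓.


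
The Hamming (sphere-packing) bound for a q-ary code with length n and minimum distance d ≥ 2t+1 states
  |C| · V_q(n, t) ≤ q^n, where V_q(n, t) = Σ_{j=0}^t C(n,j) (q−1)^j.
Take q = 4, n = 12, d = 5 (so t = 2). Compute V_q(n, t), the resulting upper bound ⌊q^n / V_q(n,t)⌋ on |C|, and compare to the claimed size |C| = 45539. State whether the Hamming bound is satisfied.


V_q(n, t) = 631, q^n = 16777216, Hamming bound = 26588, |C| = 45539 > bound (violated).

Step 1: Compute V_q(n, t) = Σ_{j=0}^2 C(n, j) (q−1)^j.
  j = 0: C(12,0)·(3)^0 = 1·1 = 1.
  j = 1: C(12,1)·(3)^1 = 12·3 = 36.
  j = 2: C(12,2)·(3)^2 = 66·9 = 594.
  V_q(n, t) = 1 + 36 + 594 = 631.
Step 2: q^n = 4^12 = 16777216.
Step 3: Hamming bound ⌊q^n / V_q(n,t)⌋ = ⌊16777216/631⌋ = 26588.
Step 4: Compare |C| = 45539 to 26588: violated.
The claimed |C| lies above the Hamming bound, so no 4-ary code of length 12 with d ≥ 5 can have 45539 codewords.


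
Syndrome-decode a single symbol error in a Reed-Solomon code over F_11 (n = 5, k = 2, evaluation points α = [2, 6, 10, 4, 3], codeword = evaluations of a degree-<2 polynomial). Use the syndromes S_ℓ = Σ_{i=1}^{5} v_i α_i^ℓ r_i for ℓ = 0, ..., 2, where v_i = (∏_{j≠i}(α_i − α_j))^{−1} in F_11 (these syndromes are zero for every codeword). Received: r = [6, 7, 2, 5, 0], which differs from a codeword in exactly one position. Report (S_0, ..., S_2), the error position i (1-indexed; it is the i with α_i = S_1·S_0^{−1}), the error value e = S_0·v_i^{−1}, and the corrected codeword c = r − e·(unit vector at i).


S = (1, 6, 3), error at position 2, error magnitude e = 3, c = [6, 4, 2, 5, 0].

Step 1: column multipliers v_i = (∏_{j≠i}(α_i − α_j))^{−1} mod 11.
  i = 1 (α = 2): (2−6)(2−10)(2−4)(2−3) = (−4)·(−8)·(−2)·(−1) = 64 ≡ 9, so v_1 = 9^{−1} = 5 (mod 11).
  i = 2 (α = 6): (6−2)(6−10)(6−4)(6−3) = 4·(−4)·2·3 = −96 ≡ 3, so v_2 = 3^{−1} = 4 (mod 11).
  i = 3 (α = 10): (10−2)(10−6)(10−4)(10−3) = 8·4·6·7 = 1344 ≡ 2, so v_3 = 2^{−1} = 6 (mod 11).
  i = 4 (α = 4): (4−2)(4−6)(4−10)(4−3) = 2·(−2)·(−6)·1 = 24 ≡ 2, so v_4 = 2^{−1} = 6 (mod 11).
  i = 5 (α = 3): (3−2)(3−6)(3−10)(3−4) = 1·(−3)·(−7)·(−1) = −21 ≡ 1, so v_5 = 1^{−1} = 1 (mod 11).
  v = [5, 4, 6, 6, 1].
Step 2: syndromes of r = [6, 7, 2, 5, 0] (all sums mod 11).
  S_0 = Σ v_i r_i = 5·6 + 4·7 + 6·2 + 6·5 + 1·0 = 100 ≡ 1.
  S_1 = Σ v_i α_i r_i = 5·2·6 + 4·6·7 + 6·10·2 + 6·4·5 + 1·3·0 = 468 ≡ 6.
  α_i^2 mod 11 = [4, 3, 1, 5, 9].
  S_2 = Σ v_i α_i^2 r_i = 5·4·6 + 4·3·7 + 6·1·2 + 6·5·5 + 1·9·0 = 366 ≡ 3.
  S = (1, 6, 3) ≠ 0, so r is not a codeword (an error is present).
Step 3: locate the error. For a single error e at position i, S_ℓ = v_i·e·α_i^ℓ, so α_err = S_1/S_0.
  S_0^{−1} = 1^{−1} = 1 (mod 11), so α_err = 6·1 = 6 ≡ 6 = α_2. Error position i = 2.
  Consistency check: S_2/S_1 = 3·2 = 6 ≡ 6 = α_err ✓ (single-error assumption holds).
Step 4: error magnitude e = S_0/v_2 = S_0·∏_{j≠2}(α_2 − α_j) = 1·3 = 3 ≡ 3 (mod 11).
Step 5: correct position 2: c_2 = r_2 − e = 7 − 3 ≡ 4 (mod 11). Hence c = [6, 4, 2, 5, 0].
  Check: interpolating c through the α_i gives m(x) = 7 + 5·x (degree < 2) with m(α_i) = c_i for every i, so c is indeed a codeword.


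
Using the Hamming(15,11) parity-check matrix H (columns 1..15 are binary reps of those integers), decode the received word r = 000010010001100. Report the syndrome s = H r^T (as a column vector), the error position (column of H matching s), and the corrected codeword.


s = (1, 1, 0, 0)^T, error position = 12, corrected codeword c = 000010010000100

Compute s = H r^T mod 2 one row at a time:
  s_1 = 1 + 0 + 0 + 0 + 1 + 1 + 0 + 0 = 3 ≡ 1 (mod 2).
  s_2 = 0 + 1 + 0 + 0 + 1 + 1 + 0 + 0 = 3 ≡ 1 (mod 2).
  s_3 = 0 + 0 + 0 + 0 + 0 + 0 + 0 + 0 = 0 ≡ 0 (mod 2).
  s_4 = 0 + 0 + 1 + 0 + 0 + 0 + 1 + 0 = 2 ≡ 0 (mod 2).
s = (1, 1, 0, 0)^T — this equals column 12 of H (binary 1100), so error is at position 12.
Correct: flip bit 12 of r = 000010010001100 to get c = 000010010000100.


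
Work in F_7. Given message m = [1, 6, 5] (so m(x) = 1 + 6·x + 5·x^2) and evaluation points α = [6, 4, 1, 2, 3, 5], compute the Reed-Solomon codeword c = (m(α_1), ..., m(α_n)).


c = [0, 0, 5, 5, 1, 2]

Message polynomial: m(x) = 1 + 6·x + 5·x^2 (mod 7).
For each evaluation point α_i, compute m(α_i) mod 7:
  α_1 = 6: Horner steps 5 → 1 → 0, so m(6) = 0.
  α_2 = 4: Horner steps 5 → 5 → 0, so m(4) = 0.
  α_3 = 1: Horner steps 5 → 4 → 5, so m(1) = 5.
  α_4 = 2: Horner steps 5 → 2 → 5, so m(2) = 5.
  α_5 = 3: Horner steps 5 → 0 → 1, so m(3) = 1.
  α_6 = 5: Horner steps 5 → 3 → 2, so m(5) = 2.
Codeword c = [0, 0, 5, 5, 1, 2] ∈ F_7^6.


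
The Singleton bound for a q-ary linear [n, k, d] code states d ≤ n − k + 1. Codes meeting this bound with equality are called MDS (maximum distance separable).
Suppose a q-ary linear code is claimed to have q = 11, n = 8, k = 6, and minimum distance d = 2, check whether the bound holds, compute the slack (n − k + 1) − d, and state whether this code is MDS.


Singleton RHS = n − k + 1 = 3, slack = 1, bound satisfied, not MDS.

Singleton bound: d ≤ n − k + 1.
Here n = 8, k = 6, so n − k + 1 = 3.
Given d = 2, check d ≤ 3: YES.
Slack = (n − k + 1) − d = 1.
The code is NOT MDS (slack = 1 > 0).
Description: the claimed parameters are [8, 6, 2]_11; such a code would be non-MDS.


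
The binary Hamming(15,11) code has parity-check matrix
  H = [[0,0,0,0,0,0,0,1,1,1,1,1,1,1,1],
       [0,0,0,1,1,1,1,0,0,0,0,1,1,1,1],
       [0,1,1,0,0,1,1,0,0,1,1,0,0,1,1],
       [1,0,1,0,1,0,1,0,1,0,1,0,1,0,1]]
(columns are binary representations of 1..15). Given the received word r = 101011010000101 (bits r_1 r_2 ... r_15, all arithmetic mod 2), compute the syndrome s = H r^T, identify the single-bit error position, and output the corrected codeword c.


s = (1, 0, 1, 1)^T, error position = 11, corrected codeword c = 101011010010101

Compute s = H r^T mod 2 one row at a time:
  s_1 = 1 + 0 + 0 + 0 + 0 + 1 + 0 + 1 = 3 ≡ 1 (mod 2).
  s_2 = 0 + 1 + 1 + 0 + 0 + 1 + 0 + 1 = 4 ≡ 0 (mod 2).
  s_3 = 0 + 1 + 1 + 0 + 0 + 0 + 0 + 1 = 3 ≡ 1 (mod 2).
  s_4 = 1 + 1 + 1 + 0 + 0 + 0 + 1 + 1 = 5 ≡ 1 (mod 2).
s = (1, 0, 1, 1)^T — this equals column 11 of H (binary 1011), so error is at position 11.
Correct: flip bit 11 of r = 101011010000101 to get c = 101011010010101.


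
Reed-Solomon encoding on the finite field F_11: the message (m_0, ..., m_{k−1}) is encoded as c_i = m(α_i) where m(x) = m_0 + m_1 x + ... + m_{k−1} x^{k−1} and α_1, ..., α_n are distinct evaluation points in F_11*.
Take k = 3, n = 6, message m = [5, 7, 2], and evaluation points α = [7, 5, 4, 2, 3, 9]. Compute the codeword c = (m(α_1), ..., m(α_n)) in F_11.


c = [9, 2, 10, 5, 0, 10]

Message polynomial: m(x) = 5 + 7·x + 2·x^2 (mod 11).
For each evaluation point α_i, compute m(α_i) mod 11:
  α_1 = 7: Horner steps 2 → 10 → 9, so m(7) = 9.
  α_2 = 5: Horner steps 2 → 6 → 2, so m(5) = 2.
  α_3 = 4: Horner steps 2 → 4 → 10, so m(4) = 10.
  α_4 = 2: Horner steps 2 → 0 → 5, so m(2) = 5.
  α_5 = 3: Horner steps 2 → 2 → 0, so m(3) = 0.
  α_6 = 9: Horner steps 2 → 3 → 10, so m(9) = 10.
Codeword c = [9, 2, 10, 5, 0, 10] ∈ F_11^6.
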